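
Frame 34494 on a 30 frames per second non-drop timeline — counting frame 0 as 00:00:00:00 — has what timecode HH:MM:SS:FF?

34494 ÷ 30 = 1149 full seconds, remainder 24 frames.
1149 s = 0 h 19 min 9 s.
Timecode: 00:19:09:24.

00:19:09:24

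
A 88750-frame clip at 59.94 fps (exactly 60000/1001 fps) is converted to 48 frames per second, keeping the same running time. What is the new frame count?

71071 frames

Target frames = source frames × (target rate / source rate) = 88750 × (48)/(60000/1001) = 88750 × 1001/1250 = 71071.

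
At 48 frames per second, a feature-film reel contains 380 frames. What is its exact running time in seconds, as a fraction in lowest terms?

95/12 seconds

Running time = 380 ÷ (48) = 380 × 1/48 = 95/12 s.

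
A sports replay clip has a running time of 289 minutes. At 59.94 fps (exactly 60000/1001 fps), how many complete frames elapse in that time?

1039360 frames

289 min = 17340 s.
Frames = 17340 × 60000/1001 = 1040400000/1001 ≈ 1039360.6394.
Complete frames: 1039360.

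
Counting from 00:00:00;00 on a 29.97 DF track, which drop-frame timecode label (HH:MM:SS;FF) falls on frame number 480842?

04:27:24;04

Ten DF minutes hold 17982 frames, so frame 480842 lies in block 26 (frames 467532–485513) with 13310 frames into that block.
The block's first minute is 1800 frames and the rest 1798 each; 13310 frames reaches minute 7, so 26 × 18 + 7 × 2 = 482 labels have been skipped so far.
Adding those back, label number 480842 + 482 = 481324 at 30 labels/s is 16044 s + 4 f = 4 h 27 min 24 s frame 4, i.e. 04:27:24;04.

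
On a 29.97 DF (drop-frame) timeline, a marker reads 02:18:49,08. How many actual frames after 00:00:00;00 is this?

Complete 10-minute blocks: 13, each 17982 frames → 233766.
Remaining 8 whole minutes in the current block: 1800 + 7 × 1798 = 14386 frames.
Within the current minute: 49 × 30 + 8 − 2 = 1476 (labels ;00/;01 skipped at this minute). Total = 233766 + 14386 + 1476 = 249628.

249628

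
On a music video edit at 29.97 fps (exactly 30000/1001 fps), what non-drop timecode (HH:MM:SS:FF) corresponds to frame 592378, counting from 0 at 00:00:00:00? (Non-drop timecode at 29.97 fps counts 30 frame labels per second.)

592378 ÷ 30 = 19745 full seconds, remainder 28 frames.
19745 s = 5 h 29 min 5 s.
Timecode: 05:29:05:28.

05:29:05:28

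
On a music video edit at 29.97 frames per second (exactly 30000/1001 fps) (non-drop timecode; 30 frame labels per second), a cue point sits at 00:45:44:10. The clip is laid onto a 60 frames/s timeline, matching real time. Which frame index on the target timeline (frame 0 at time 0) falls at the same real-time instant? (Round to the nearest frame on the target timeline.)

frame 164825

Source frame index: (0×3600 + 45×60 + 44) × 30 + 10 = 82330.
Real time: 82330 / (30000/1001) = 8241233/3000 s.
Target frame: (8241233/3000) × (60) = 8241233/50 ≈ 164824.660 → 164825.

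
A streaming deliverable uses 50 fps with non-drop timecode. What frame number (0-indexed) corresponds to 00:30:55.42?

Total seconds to the label: (0 × 3600 + 30 × 60 + 55) = 1855.
Frame index = 1855 × 50 + 42 = 92792.

frame 92792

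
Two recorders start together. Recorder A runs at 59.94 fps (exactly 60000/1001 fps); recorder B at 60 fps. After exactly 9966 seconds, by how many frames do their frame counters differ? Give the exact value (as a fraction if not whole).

54360/91 frames

A emits 60000/1001 × 9966 = 54360000/91 frames; B emits 60 × 9966 = 597960.
Difference = 54360/91 frames (≈ 597.3626); B is ahead of A.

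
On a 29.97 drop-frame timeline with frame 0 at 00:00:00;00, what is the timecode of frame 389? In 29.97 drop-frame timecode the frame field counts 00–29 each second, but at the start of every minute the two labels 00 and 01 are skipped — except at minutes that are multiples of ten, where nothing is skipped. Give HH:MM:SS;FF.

Each 10-minute DF block holds 10 × 60 × 30 − 9 × 2 = 17982 frames. 389 ÷ 17982 → 0 full blocks, remainder 389.
Within the partial block the first minute is 1800 frames and each further minute 1798, so 0 further minute boundaries passed. Total skipped labels = 18 × 0 + 2 × 0 = 0.
Non-drop label index = 389 + 0 = 389; at 30 labels/s that is 00:00:12:29, i.e. DF 00:00:12;29.

00:00:12;29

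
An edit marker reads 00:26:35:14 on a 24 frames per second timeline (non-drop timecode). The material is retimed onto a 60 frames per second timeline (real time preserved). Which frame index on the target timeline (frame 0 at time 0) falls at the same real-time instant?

Source frame index: (0×3600 + 26×60 + 35) × 24 + 14 = 38294.
Real time: 38294 / (24) = 19147/12 s.
Target frame: (19147/12) × (60) = 95735.

frame 95735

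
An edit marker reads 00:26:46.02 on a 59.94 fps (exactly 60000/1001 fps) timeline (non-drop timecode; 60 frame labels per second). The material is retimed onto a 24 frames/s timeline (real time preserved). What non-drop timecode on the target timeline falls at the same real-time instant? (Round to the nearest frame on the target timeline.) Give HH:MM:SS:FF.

00:26:47:15

Source frame index: (0×3600 + 26×60 + 46) × 60 + 2 = 96362.
Real time: 96362 / (60000/1001) = 48229181/30000 s.
Target frame: (48229181/30000) × (24) = 48229181/1250 ≈ 38583.345 → 38583.
At 24 labels/s: frame 38583 → 00:26:47:15.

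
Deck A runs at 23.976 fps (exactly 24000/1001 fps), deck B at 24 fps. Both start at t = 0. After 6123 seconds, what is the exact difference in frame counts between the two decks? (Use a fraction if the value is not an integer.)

11304/77 frames

A emits 24000/1001 × 6123 = 11304000/77 frames; B emits 24 × 6123 = 146952.
Difference = 11304/77 frames (≈ 146.8052); B is ahead of A.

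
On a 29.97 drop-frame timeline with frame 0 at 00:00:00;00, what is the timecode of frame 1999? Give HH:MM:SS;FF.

00:01:06;21

Each 10-minute DF block holds 10 × 60 × 30 − 9 × 2 = 17982 frames. 1999 ÷ 17982 → 0 full blocks, remainder 1999.
Within the partial block the first minute is 1800 frames and each further minute 1798, so 1 further minute boundary passed. Total skipped labels = 18 × 0 + 2 × 1 = 2.
Non-drop label index = 1999 + 2 = 2001; at 30 labels/s that is 00:01:06:21, i.e. DF 00:01:06;21.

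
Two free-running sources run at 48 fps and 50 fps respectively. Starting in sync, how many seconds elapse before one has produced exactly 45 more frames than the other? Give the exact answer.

22.5 seconds

The gap grows by |50 − 48| = 2 frames per second.
Time for a 45-frame gap: 45 ÷ (2) = 22.5 s.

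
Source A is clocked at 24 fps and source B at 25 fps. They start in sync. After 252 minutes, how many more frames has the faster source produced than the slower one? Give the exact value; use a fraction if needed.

15120 frames

252 min = 15120 s.
A emits 24 × 15120 = 362880 frames; B emits 25 × 15120 = 378000.
Difference = 15120 frames; B is ahead of A.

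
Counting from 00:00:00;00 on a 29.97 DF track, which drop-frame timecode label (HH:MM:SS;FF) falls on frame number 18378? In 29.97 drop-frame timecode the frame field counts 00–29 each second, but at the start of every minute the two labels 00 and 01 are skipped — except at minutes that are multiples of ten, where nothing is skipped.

00:10:13;06

Ten DF minutes hold 17982 frames, so frame 18378 lies in block 1 (frames 17982–35963) with 396 frames into that block.
The block's first minute is 1800 frames and the rest 1798 each; 396 frames reaches minute 0, so 1 × 18 + 0 × 2 = 18 labels have been skipped so far.
Adding those back, label number 18378 + 18 = 18396 at 30 labels/s is 613 s + 6 f = 0 h 10 min 13 s frame 6, i.e. 00:10:13;06.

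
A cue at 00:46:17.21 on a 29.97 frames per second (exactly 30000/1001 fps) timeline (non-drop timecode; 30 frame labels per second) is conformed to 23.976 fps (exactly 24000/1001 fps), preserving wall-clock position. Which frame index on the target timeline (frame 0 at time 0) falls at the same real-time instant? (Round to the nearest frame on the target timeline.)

Source frame index: (0×3600 + 46×60 + 17) × 30 + 21 = 83331.
Real time: 83331 / (30000/1001) = 27804777/10000 s.
Target frame: (27804777/10000) × (24000/1001) = 333324/5 ≈ 66664.800 → 66665.

frame 66665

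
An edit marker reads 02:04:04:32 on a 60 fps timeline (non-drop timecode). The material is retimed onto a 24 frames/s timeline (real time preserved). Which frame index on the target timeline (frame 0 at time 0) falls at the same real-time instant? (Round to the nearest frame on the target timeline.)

Source frame index: (2×3600 + 4×60 + 4) × 60 + 32 = 446672.
Real time: 446672 / (60) = 111668/15 s.
Target frame: (111668/15) × (24) = 893344/5 ≈ 178668.800 → 178669.

frame 178669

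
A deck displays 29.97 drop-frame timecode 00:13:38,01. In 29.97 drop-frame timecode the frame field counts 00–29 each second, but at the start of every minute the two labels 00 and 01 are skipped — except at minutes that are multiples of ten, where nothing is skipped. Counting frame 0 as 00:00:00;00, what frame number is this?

As if non-drop at 30 labels/s: (0 × 3600 + 13 × 60 + 38) × 30 + 1 = 24541.
Minute boundaries passed: 13; those not divisible by 10: 13 − 1 = 12; dropped labels = 2 × 12 = 24.
Actual frame index = 24541 − 24 = 24517.

24517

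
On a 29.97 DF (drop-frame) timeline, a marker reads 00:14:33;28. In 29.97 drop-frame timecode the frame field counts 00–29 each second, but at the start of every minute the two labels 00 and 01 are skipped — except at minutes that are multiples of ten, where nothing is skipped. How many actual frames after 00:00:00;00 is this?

26192

Complete 10-minute blocks: 1, each 17982 frames → 17982.
Remaining 4 whole minutes in the current block: 1800 + 3 × 1798 = 7194 frames.
Within the current minute: 33 × 30 + 28 − 2 = 1016 (labels ;00/;01 skipped at this minute). Total = 17982 + 7194 + 1016 = 26192.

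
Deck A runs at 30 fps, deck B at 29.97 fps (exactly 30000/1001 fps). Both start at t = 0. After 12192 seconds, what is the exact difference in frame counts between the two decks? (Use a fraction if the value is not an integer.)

A emits 30 × 12192 = 365760 frames; B emits 30000/1001 × 12192 = 365760000/1001.
Difference = 365760/1001 frames (≈ 365.3946); B is behind A.

365760/1001 frames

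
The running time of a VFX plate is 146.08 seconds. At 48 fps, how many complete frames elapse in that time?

Frames = 146.08 × 48 = 175296/25 ≈ 7011.8400.
Complete frames: 7011.

7011 frames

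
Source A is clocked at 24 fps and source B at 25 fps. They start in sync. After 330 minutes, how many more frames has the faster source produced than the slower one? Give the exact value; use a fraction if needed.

19800 frames

330 min = 19800 s.
A emits 24 × 19800 = 475200 frames; B emits 25 × 19800 = 495000.
Difference = 19800 frames; B is ahead of A.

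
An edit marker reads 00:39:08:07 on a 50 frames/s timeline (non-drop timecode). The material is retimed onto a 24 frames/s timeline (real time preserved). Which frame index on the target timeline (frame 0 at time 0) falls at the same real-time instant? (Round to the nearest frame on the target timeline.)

frame 56355

Source frame index: (0×3600 + 39×60 + 8) × 50 + 7 = 117407.
Real time: 117407 / (50) = 117407/50 s.
Target frame: (117407/50) × (24) = 1408884/25 ≈ 56355.360 → 56355.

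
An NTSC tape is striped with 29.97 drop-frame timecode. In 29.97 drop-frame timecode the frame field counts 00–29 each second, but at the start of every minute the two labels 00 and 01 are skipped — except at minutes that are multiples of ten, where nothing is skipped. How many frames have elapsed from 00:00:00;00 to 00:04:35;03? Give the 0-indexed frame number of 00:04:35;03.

As if non-drop at 30 labels/s: (0 × 3600 + 4 × 60 + 35) × 30 + 3 = 8253.
Minute boundaries passed: 4; those not divisible by 10: 4 − 0 = 4; dropped labels = 2 × 4 = 8.
Actual frame index = 8253 − 8 = 8245.

8245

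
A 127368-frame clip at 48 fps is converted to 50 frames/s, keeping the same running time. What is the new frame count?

132675 frames

Target frames = source frames × (target rate / source rate) = 127368 × (50)/(48) = 127368 × 25/24 = 132675.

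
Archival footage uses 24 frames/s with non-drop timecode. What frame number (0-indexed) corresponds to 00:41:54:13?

Total seconds to the label: (0 × 3600 + 41 × 60 + 54) = 2514.
Frame index = 2514 × 24 + 13 = 60349.

frame 60349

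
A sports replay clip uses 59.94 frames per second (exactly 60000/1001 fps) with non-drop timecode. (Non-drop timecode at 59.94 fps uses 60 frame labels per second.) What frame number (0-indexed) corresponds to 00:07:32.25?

Total seconds to the label: (0 × 3600 + 7 × 60 + 32) = 452.
Frame index = 452 × 60 + 25 = 27145.

27145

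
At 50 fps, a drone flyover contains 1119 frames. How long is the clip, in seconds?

22.38 seconds

Running time = 1119 / (50) = 22.38 s.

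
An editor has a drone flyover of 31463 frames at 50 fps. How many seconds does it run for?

629.26 seconds

Running time = 31463 / (50) = 629.26 s.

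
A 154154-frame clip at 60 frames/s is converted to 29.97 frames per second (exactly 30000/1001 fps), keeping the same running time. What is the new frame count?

77000 frames

Target frames = source frames × (target rate / source rate) = 154154 × (30000/1001)/(60) = 154154 × 500/1001 = 77000.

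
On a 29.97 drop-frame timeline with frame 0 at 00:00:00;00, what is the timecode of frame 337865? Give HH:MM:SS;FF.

03:07:53;13

Each 10-minute DF block holds 10 × 60 × 30 − 9 × 2 = 17982 frames. 337865 ÷ 17982 → 18 full blocks, remainder 14189.
Within the partial block the first minute is 1800 frames and each further minute 1798, so 7 further minute boundaries passed. Total skipped labels = 18 × 18 + 2 × 7 = 338.
Non-drop label index = 337865 + 338 = 338203; at 30 labels/s that is 03:07:53:13, i.e. DF 03:07:53;13.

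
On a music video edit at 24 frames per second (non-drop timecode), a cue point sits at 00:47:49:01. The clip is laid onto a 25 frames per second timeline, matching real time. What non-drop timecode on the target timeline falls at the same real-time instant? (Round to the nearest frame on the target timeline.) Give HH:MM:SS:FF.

00:47:49:01

Source frame index: (0×3600 + 47×60 + 49) × 24 + 1 = 68857.
Real time: 68857 / (24) = 68857/24 s.
Target frame: (68857/24) × (25) = 1721425/24 ≈ 71726.042 → 71726.
At 25 labels/s: frame 71726 → 00:47:49:01.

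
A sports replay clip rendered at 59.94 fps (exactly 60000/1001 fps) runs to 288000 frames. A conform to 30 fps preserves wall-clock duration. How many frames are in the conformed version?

Target frames = source frames × (target rate / source rate) = 288000 × (30)/(60000/1001) = 288000 × 1001/2000 = 144144.

144144 frames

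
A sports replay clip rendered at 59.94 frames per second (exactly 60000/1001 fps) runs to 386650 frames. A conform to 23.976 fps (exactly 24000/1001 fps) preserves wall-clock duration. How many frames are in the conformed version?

Target frames = source frames × (target rate / source rate) = 386650 × (24000/1001)/(60000/1001) = 386650 × 2/5 = 154660.

154660 frames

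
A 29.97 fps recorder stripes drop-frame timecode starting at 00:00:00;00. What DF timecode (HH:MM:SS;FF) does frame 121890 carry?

Each 10-minute DF block holds 10 × 60 × 30 − 9 × 2 = 17982 frames. 121890 ÷ 17982 → 6 full blocks, remainder 13998.
Within the partial block the first minute is 1800 frames and each further minute 1798, so 7 further minute boundaries passed. Total skipped labels = 18 × 6 + 2 × 7 = 122.
Non-drop label index = 121890 + 122 = 122012; at 30 labels/s that is 01:07:47:02, i.e. DF 01:07:47;02.

01:07:47;02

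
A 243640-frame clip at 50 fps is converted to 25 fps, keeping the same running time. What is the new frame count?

121820 frames

Frames at target rate = 243640 × (25) / (50) = 121820.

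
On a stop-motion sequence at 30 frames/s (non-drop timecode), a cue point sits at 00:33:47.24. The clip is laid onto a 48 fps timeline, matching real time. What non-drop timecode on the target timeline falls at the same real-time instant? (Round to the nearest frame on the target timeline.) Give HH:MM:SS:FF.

Source frame index: (0×3600 + 33×60 + 47) × 30 + 24 = 60834.
Real time: 60834 / (30) = 10139/5 s.
Target frame: (10139/5) × (48) = 486672/5 ≈ 97334.400 → 97334.
At 48 labels/s: frame 97334 → 00:33:47:38.

00:33:47:38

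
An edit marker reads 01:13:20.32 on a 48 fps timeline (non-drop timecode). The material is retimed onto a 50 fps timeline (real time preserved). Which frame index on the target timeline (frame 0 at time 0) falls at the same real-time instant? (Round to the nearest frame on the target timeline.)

Source frame index: (1×3600 + 13×60 + 20) × 48 + 32 = 211232.
Real time: 211232 / (48) = 13202/3 s.
Target frame: (13202/3) × (50) = 660100/3 ≈ 220033.333 → 220033.

frame 220033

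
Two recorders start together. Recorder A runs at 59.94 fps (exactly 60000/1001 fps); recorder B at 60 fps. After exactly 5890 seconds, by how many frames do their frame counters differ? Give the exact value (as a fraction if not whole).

353400/1001 frames

A emits 60000/1001 × 5890 = 353400000/1001 frames; B emits 60 × 5890 = 353400.
Difference = 353400/1001 frames (≈ 353.0470); B is ahead of A.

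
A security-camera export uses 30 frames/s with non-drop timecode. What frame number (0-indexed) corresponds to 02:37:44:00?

Total seconds to the label: (2 × 3600 + 37 × 60 + 44) = 9464.
Frame index = 9464 × 30 + 0 = 283920.

283920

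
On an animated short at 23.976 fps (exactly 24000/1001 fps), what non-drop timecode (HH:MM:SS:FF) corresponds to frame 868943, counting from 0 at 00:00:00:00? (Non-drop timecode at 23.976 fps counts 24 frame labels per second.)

10:03:25:23

868943 ÷ 24 = 36205 full seconds, remainder 23 frames.
36205 s = 10 h 3 min 25 s.
Timecode: 10:03:25:23.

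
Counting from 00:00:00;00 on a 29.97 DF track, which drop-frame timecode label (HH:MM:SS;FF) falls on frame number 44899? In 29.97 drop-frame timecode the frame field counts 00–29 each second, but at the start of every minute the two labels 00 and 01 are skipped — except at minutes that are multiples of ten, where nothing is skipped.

Each 10-minute DF block holds 10 × 60 × 30 − 9 × 2 = 17982 frames. 44899 ÷ 17982 → 2 full blocks, remainder 8935.
Within the partial block the first minute is 1800 frames and each further minute 1798, so 4 further minute boundaries passed. Total skipped labels = 18 × 2 + 2 × 4 = 44.
Non-drop label index = 44899 + 44 = 44943; at 30 labels/s that is 00:24:58:03, i.e. DF 00:24:58;03.

00:24:58;03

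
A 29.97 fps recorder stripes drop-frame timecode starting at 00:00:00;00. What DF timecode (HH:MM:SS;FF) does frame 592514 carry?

05:29:30;08

Each 10-minute DF block holds 10 × 60 × 30 − 9 × 2 = 17982 frames. 592514 ÷ 17982 → 32 full blocks, remainder 17090.
Within the partial block the first minute is 1800 frames and each further minute 1798, so 9 further minute boundaries passed. Total skipped labels = 18 × 32 + 2 × 9 = 594.
Non-drop label index = 592514 + 594 = 593108; at 30 labels/s that is 05:29:30:08, i.e. DF 05:29:30;08.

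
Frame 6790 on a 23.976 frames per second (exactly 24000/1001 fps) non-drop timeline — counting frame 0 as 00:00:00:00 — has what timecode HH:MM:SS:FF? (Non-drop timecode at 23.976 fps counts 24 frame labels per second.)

6790 ÷ 24 = 282 full seconds, remainder 22 frames.
282 s = 0 h 4 min 42 s.
Timecode: 00:04:42:22.

00:04:42:22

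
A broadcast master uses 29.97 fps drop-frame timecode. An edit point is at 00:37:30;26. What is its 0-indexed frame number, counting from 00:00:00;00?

67458

Complete 10-minute blocks: 3, each 17982 frames → 53946.
Remaining 7 whole minutes in the current block: 1800 + 6 × 1798 = 12588 frames.
Within the current minute: 30 × 30 + 26 − 2 = 924 (labels ;00/;01 skipped at this minute). Total = 53946 + 12588 + 924 = 67458.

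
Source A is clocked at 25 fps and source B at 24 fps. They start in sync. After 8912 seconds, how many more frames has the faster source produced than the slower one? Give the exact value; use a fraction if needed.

A emits 25 × 8912 = 222800 frames; B emits 24 × 8912 = 213888.
Difference = 8912 frames; B is behind A.

8912 frames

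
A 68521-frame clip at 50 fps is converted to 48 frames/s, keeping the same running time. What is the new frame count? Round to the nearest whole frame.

65780 frames

Frames at target rate = 68521 × (48) / (50) = 1644504/25 ≈ 65780.160.
Nearest whole frame: 65780.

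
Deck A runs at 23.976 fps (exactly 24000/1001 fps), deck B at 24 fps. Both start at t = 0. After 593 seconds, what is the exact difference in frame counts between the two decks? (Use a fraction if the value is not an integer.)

A emits 24000/1001 × 593 = 14232000/1001 frames; B emits 24 × 593 = 14232.
Difference = 14232/1001 frames (≈ 14.2178); B is ahead of A.

14232/1001 frames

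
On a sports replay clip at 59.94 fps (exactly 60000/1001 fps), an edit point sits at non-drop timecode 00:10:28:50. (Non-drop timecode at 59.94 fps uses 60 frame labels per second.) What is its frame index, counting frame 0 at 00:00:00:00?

Total seconds to the label: (0 × 3600 + 10 × 60 + 28) = 628.
Frame index = 628 × 60 + 50 = 37730.

37730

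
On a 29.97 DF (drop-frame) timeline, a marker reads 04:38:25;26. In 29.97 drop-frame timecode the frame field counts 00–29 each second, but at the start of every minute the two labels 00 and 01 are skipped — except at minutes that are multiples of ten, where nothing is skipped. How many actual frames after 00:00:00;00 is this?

500674

Complete 10-minute blocks: 27, each 17982 frames → 485514.
Remaining 8 whole minutes in the current block: 1800 + 7 × 1798 = 14386 frames.
Within the current minute: 25 × 30 + 26 − 2 = 774 (labels ;00/;01 skipped at this minute). Total = 485514 + 14386 + 774 = 500674.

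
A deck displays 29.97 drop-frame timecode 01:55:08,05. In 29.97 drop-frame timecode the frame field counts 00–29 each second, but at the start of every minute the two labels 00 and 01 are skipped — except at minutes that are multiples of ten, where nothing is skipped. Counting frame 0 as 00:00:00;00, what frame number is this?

207037

As if non-drop at 30 labels/s: (1 × 3600 + 55 × 60 + 8) × 30 + 5 = 207245.
Minute boundaries passed: 115; those not divisible by 10: 115 − 11 = 104; dropped labels = 2 × 104 = 208.
Actual frame index = 207245 − 208 = 207037.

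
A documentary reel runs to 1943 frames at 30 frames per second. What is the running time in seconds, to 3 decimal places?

64.767 seconds

Running time = 1943 × 1/30 = 1943/30 s ≈ 64.767 s.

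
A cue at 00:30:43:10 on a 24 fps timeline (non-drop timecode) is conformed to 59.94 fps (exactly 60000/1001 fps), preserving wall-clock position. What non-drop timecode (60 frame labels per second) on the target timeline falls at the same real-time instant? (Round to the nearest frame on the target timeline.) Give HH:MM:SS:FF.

00:30:41:35

Source frame index: (0×3600 + 30×60 + 43) × 24 + 10 = 44242.
Real time: 44242 / (24) = 22121/12 s.
Target frame: (22121/12) × (60000/1001) = 10055000/91 ≈ 110494.505 → 110495.
At 60 labels/s: frame 110495 → 00:30:41:35.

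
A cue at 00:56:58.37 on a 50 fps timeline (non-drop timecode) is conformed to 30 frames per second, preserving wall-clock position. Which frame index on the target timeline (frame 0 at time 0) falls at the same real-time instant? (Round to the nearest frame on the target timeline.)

Source frame index: (0×3600 + 56×60 + 58) × 50 + 37 = 170937.
Real time: 170937 / (50) = 170937/50 s.
Target frame: (170937/50) × (30) = 512811/5 ≈ 102562.200 → 102562.

frame 102562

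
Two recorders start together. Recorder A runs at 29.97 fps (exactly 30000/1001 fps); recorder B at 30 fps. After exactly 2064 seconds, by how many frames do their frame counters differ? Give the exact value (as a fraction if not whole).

61920/1001 frames

A emits 30000/1001 × 2064 = 61920000/1001 frames; B emits 30 × 2064 = 61920.
Difference = 61920/1001 frames (≈ 61.8581); B is ahead of A.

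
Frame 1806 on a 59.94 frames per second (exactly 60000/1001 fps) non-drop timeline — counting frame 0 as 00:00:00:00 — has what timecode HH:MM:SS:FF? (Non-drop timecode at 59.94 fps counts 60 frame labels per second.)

00:00:30:06

1806 ÷ 60 = 30 full seconds, remainder 6 frames.
30 s = 0 h 0 min 30 s.
Timecode: 00:00:30:06.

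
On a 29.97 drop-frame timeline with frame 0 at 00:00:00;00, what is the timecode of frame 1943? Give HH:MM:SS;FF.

00:01:04;25

Each 10-minute DF block holds 10 × 60 × 30 − 9 × 2 = 17982 frames. 1943 ÷ 17982 → 0 full blocks, remainder 1943.
Within the partial block the first minute is 1800 frames and each further minute 1798, so 1 further minute boundary passed. Total skipped labels = 18 × 0 + 2 × 1 = 2.
Non-drop label index = 1943 + 2 = 1945; at 30 labels/s that is 00:01:04:25, i.e. DF 00:01:04;25.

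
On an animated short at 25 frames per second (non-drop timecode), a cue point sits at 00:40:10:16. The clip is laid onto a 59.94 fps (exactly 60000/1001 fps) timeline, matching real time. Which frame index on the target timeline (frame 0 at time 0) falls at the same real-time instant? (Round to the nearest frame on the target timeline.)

Source frame index: (0×3600 + 40×60 + 10) × 25 + 16 = 60266.
Real time: 60266 / (25) = 60266/25 s.
Target frame: (60266/25) × (60000/1001) = 144638400/1001 ≈ 144493.906 → 144494.

frame 144494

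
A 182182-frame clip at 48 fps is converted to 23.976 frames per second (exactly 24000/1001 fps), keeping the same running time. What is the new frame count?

Target frames = source frames × (target rate / source rate) = 182182 × (24000/1001)/(48) = 182182 × 500/1001 = 91000.

91000 frames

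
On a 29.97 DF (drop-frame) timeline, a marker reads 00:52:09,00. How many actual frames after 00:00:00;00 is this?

Complete 10-minute blocks: 5, each 17982 frames → 89910.
Remaining 2 whole minutes in the current block: 1800 + 1 × 1798 = 3598 frames.
Within the current minute: 9 × 30 + 0 − 2 = 268 (labels ;00/;01 skipped at this minute). Total = 89910 + 3598 + 268 = 93776.

93776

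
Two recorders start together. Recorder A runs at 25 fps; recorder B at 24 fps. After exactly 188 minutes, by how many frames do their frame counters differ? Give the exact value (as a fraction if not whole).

188 min = 11280 s.
A emits 25 × 11280 = 282000 frames; B emits 24 × 11280 = 270720.
Difference = 11280 frames; B is behind A.

11280 frames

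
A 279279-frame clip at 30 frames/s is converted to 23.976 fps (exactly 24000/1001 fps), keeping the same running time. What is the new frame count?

Target frames = source frames × (target rate / source rate) = 279279 × (24000/1001)/(30) = 279279 × 800/1001 = 223200.

223200 frames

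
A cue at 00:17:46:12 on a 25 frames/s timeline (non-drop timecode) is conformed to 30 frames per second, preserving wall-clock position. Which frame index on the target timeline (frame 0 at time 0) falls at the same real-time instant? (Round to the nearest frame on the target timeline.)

Source frame index: (0×3600 + 17×60 + 46) × 25 + 12 = 26662.
Real time: 26662 / (25) = 26662/25 s.
Target frame: (26662/25) × (30) = 159972/5 ≈ 31994.400 → 31994.

frame 31994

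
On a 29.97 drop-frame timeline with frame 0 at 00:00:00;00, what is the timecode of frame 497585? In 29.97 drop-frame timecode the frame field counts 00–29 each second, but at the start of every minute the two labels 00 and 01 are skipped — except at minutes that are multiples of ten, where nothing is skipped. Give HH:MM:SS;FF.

Ten DF minutes hold 17982 frames, so frame 497585 lies in block 27 (frames 485514–503495) with 12071 frames into that block.
The block's first minute is 1800 frames and the rest 1798 each; 12071 frames reaches minute 6, so 27 × 18 + 6 × 2 = 498 labels have been skipped so far.
Adding those back, label number 497585 + 498 = 498083 at 30 labels/s is 16602 s + 23 f = 4 h 36 min 42 s frame 23, i.e. 04:36:42;23.

04:36:42;23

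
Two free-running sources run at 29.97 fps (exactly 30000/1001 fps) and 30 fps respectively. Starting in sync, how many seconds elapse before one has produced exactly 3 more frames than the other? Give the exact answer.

100.1 seconds

The gap grows by |30 − 30000/1001| = 30/1001 frames per second.
Time for a 3-frame gap: 3 ÷ (30/1001) = 100.1 s.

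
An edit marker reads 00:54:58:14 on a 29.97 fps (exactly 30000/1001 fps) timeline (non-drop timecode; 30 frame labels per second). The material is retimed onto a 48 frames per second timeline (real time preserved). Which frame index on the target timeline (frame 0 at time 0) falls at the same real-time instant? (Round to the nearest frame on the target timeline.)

frame 158485

Source frame index: (0×3600 + 54×60 + 58) × 30 + 14 = 98954.
Real time: 98954 / (30000/1001) = 49526477/15000 s.
Target frame: (49526477/15000) × (48) = 99052954/625 ≈ 158484.726 → 158485.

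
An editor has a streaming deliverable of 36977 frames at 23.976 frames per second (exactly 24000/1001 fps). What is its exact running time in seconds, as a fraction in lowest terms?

Running time = 36977 ÷ (24000/1001) = 36977 × 1001/24000 = 37013977/24000 s.

37013977/24000 seconds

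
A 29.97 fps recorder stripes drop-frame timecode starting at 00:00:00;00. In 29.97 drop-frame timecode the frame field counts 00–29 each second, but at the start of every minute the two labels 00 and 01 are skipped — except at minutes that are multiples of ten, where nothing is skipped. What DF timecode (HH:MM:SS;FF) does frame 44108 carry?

Each 10-minute DF block holds 10 × 60 × 30 − 9 × 2 = 17982 frames. 44108 ÷ 17982 → 2 full blocks, remainder 8144.
Within the partial block the first minute is 1800 frames and each further minute 1798, so 4 further minute boundaries passed. Total skipped labels = 18 × 2 + 2 × 4 = 44.
Non-drop label index = 44108 + 44 = 44152; at 30 labels/s that is 00:24:31:22, i.e. DF 00:24:31;22.

00:24:31;22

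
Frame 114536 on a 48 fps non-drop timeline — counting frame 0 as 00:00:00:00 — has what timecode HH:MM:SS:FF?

00:39:46:08

114536 ÷ 48 = 2386 full seconds, remainder 8 frames.
2386 s = 0 h 39 min 46 s.
Timecode: 00:39:46:08.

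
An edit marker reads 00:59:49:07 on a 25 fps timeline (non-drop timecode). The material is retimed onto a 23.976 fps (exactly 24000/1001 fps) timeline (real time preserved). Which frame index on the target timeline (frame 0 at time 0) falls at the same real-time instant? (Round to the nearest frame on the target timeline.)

frame 86057

Source frame index: (0×3600 + 59×60 + 49) × 25 + 7 = 89732.
Real time: 89732 / (25) = 89732/25 s.
Target frame: (89732/25) × (24000/1001) = 86142720/1001 ≈ 86056.663 → 86057.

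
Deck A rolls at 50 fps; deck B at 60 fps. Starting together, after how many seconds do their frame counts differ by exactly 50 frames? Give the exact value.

5 seconds

The gap grows by |60 − 50| = 10 frames per second.
Time for a 50-frame gap: 50 ÷ (10) = 5 s.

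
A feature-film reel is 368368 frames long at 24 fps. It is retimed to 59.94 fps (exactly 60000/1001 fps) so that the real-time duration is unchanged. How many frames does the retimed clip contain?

Target frames = source frames × (target rate / source rate) = 368368 × (60000/1001)/(24) = 368368 × 2500/1001 = 920000.

920000 frames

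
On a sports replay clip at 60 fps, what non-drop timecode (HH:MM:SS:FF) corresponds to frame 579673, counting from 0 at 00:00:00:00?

02:41:01:13

579673 ÷ 60 = 9661 full seconds, remainder 13 frames.
9661 s = 2 h 41 min 1 s.
Timecode: 02:41:01:13.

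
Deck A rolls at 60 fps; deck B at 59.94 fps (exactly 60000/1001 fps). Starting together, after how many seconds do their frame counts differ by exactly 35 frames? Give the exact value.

The gap grows by |60000/1001 − 60| = 60/1001 frames per second.
Time for a 35-frame gap: 35 ÷ (60/1001) = 7007/12 s.

7007/12 seconds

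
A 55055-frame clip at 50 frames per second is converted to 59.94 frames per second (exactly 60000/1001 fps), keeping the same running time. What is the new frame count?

66000 frames

Target frames = source frames × (target rate / source rate) = 55055 × (60000/1001)/(50) = 55055 × 1200/1001 = 66000.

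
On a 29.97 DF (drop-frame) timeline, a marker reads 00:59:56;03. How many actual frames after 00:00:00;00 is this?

107775

Complete 10-minute blocks: 5, each 17982 frames → 89910.
Remaining 9 whole minutes in the current block: 1800 + 8 × 1798 = 16184 frames.
Within the current minute: 56 × 30 + 3 − 2 = 1681 (labels ;00/;01 skipped at this minute). Total = 89910 + 16184 + 1681 = 107775.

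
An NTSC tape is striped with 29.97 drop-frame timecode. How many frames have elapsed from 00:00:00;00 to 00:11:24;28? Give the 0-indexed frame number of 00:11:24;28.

As if non-drop at 30 labels/s: (0 × 3600 + 11 × 60 + 24) × 30 + 28 = 20548.
Minute boundaries passed: 11; those not divisible by 10: 11 − 1 = 10; dropped labels = 2 × 10 = 20.
Actual frame index = 20548 − 20 = 20528.

20528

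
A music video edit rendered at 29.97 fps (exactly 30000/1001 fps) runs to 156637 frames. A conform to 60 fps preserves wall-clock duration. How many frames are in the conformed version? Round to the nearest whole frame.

313587 frames

Frames at target rate = 156637 × (60) / (30000/1001) = 156793637/500 ≈ 313587.274.
Nearest whole frame: 313587.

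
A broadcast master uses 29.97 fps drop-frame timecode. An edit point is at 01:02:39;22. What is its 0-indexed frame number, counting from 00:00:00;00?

As if non-drop at 30 labels/s: (1 × 3600 + 2 × 60 + 39) × 30 + 22 = 112792.
Minute boundaries passed: 62; those not divisible by 10: 62 − 6 = 56; dropped labels = 2 × 56 = 112.
Actual frame index = 112792 − 112 = 112680.

112680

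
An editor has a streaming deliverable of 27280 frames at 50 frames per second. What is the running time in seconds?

545.6 seconds

Running time = 27280 / (50) = 545.6 s.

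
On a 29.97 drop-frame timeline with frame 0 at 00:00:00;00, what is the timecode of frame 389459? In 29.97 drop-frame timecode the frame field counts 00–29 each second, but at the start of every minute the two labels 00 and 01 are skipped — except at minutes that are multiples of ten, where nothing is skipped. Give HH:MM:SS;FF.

03:36:34;29

Each 10-minute DF block holds 10 × 60 × 30 − 9 × 2 = 17982 frames. 389459 ÷ 17982 → 21 full blocks, remainder 11837.
Within the partial block the first minute is 1800 frames and each further minute 1798, so 6 further minute boundaries passed. Total skipped labels = 18 × 21 + 2 × 6 = 390.
Non-drop label index = 389459 + 390 = 389849; at 30 labels/s that is 03:36:34:29, i.e. DF 03:36:34;29.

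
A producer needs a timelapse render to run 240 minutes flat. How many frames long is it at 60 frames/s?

864000 frames

240 min = 14400 s.
Frames = 14400 × 60 = 864000.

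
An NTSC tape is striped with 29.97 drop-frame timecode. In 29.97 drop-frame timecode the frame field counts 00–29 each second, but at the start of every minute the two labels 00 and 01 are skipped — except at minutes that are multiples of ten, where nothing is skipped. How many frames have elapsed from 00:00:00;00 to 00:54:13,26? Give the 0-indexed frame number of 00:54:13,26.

97518

Complete 10-minute blocks: 5, each 17982 frames → 89910.
Remaining 4 whole minutes in the current block: 1800 + 3 × 1798 = 7194 frames.
Within the current minute: 13 × 30 + 26 − 2 = 414 (labels ;00/;01 skipped at this minute). Total = 89910 + 7194 + 414 = 97518.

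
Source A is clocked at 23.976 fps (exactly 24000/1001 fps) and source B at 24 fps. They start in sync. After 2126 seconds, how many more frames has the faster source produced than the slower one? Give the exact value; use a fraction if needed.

51024/1001 frames

A emits 24000/1001 × 2126 = 51024000/1001 frames; B emits 24 × 2126 = 51024.
Difference = 51024/1001 frames (≈ 50.9730); B is ahead of A.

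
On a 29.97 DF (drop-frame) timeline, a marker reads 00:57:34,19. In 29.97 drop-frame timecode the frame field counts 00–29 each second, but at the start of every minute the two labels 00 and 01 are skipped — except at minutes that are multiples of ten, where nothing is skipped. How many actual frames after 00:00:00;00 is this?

103535

Complete 10-minute blocks: 5, each 17982 frames → 89910.
Remaining 7 whole minutes in the current block: 1800 + 6 × 1798 = 12588 frames.
Within the current minute: 34 × 30 + 19 − 2 = 1037 (labels ;00/;01 skipped at this minute). Total = 89910 + 12588 + 1037 = 103535.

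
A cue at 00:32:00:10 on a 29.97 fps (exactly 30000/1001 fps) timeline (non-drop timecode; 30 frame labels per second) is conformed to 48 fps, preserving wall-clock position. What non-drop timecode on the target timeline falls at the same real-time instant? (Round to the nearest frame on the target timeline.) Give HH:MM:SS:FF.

Source frame index: (0×3600 + 32×60 + 0) × 30 + 10 = 57610.
Real time: 57610 / (30000/1001) = 5766761/3000 s.
Target frame: (5766761/3000) × (48) = 11533522/125 ≈ 92268.176 → 92268.
At 48 labels/s: frame 92268 → 00:32:02:12.

00:32:02:12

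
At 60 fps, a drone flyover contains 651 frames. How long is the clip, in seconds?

10.85 seconds

Running time = 651 / (60) = 10.85 s.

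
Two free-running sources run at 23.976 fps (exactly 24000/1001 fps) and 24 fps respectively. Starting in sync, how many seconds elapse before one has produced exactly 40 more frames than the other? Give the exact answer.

The gap grows by |24 − 24000/1001| = 24/1001 frames per second.
Time for a 40-frame gap: 40 ÷ (24/1001) = 5005/3 s.

5005/3 seconds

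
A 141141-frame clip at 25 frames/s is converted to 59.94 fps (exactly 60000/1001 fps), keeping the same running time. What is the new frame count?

338400 frames

Target frames = source frames × (target rate / source rate) = 141141 × (60000/1001)/(25) = 141141 × 2400/1001 = 338400.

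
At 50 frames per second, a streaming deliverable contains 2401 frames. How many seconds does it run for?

48.02 seconds

Running time = 2401 / (50) = 48.02 s.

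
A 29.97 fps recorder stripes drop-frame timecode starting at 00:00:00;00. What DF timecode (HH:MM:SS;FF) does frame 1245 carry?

00:00:41;15

Each 10-minute DF block holds 10 × 60 × 30 − 9 × 2 = 17982 frames. 1245 ÷ 17982 → 0 full blocks, remainder 1245.
Within the partial block the first minute is 1800 frames and each further minute 1798, so 0 further minute boundaries passed. Total skipped labels = 18 × 0 + 2 × 0 = 0.
Non-drop label index = 1245 + 0 = 1245; at 30 labels/s that is 00:00:41:15, i.e. DF 00:00:41;15.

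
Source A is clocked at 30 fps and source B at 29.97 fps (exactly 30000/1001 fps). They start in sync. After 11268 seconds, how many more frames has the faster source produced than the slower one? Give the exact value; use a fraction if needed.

A emits 30 × 11268 = 338040 frames; B emits 30000/1001 × 11268 = 338040000/1001.
Difference = 338040/1001 frames (≈ 337.7023); B is behind A.

338040/1001 frames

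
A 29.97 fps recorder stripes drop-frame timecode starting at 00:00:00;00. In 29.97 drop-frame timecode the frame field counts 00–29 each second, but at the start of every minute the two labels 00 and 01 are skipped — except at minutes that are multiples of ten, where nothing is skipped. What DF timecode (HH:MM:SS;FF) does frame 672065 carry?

06:13:44;17

Ten DF minutes hold 17982 frames, so frame 672065 lies in block 37 (frames 665334–683315) with 6731 frames into that block.
The block's first minute is 1800 frames and the rest 1798 each; 6731 frames reaches minute 3, so 37 × 18 + 3 × 2 = 672 labels have been skipped so far.
Adding those back, label number 672065 + 672 = 672737 at 30 labels/s is 22424 s + 17 f = 6 h 13 min 44 s frame 17, i.e. 06:13:44;17.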